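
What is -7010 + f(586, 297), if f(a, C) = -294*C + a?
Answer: -93742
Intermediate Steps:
f(a, C) = a - 294*C
-7010 + f(586, 297) = -7010 + (586 - 294*297) = -7010 + (586 - 87318) = -7010 - 86732 = -93742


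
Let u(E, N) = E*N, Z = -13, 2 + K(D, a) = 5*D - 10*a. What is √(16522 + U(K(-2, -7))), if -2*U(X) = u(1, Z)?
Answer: 3*√7346/2 ≈ 128.56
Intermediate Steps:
K(D, a) = -2 - 10*a + 5*D (K(D, a) = -2 + (5*D - 10*a) = -2 + (-10*a + 5*D) = -2 - 10*a + 5*D)
U(X) = 13/2 (U(X) = -(-13)/2 = -½*(-13) = 13/2)
√(16522 + U(K(-2, -7))) = √(16522 + 13/2) = √(33057/2) = 3*√7346/2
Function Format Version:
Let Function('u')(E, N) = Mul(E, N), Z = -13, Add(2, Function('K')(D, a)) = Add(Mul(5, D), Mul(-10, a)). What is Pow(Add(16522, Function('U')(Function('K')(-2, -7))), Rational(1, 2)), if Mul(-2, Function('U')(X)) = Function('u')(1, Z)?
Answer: Mul(Rational(3, 2), Pow(7346, Rational(1, 2))) ≈ 128.56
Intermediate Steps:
Function('K')(D, a) = Add(-2, Mul(-10, a), Mul(5, D)) (Function('K')(D, a) = Add(-2, Add(Mul(5, D), Mul(-10, a))) = Add(-2, Add(Mul(-10, a), Mul(5, D))) = Add(-2, Mul(-10, a), Mul(5, D)))
Function('U')(X) = Rational(13, 2) (Function('U')(X) = Mul(Rational(-1, 2), Mul(1, -13)) = Mul(Rational(-1, 2), -13) = Rational(13, 2))
Pow(Add(16522, Function('U')(Function('K')(-2, -7))), Rational(1, 2)) = Pow(Add(16522, Rational(13, 2)), Rational(1, 2)) = Pow(Rational(33057, 2), Rational(1, 2)) = Mul(Rational(3, 2), Pow(7346, Rational(1, 2)))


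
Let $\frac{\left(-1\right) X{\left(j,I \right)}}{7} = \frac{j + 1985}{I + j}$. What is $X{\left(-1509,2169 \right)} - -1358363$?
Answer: $\frac{224129062}{165} \approx 1.3584 \cdot 10^{6}$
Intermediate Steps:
$X{\left(j,I \right)} = - \frac{7 \left(1985 + j\right)}{I + j}$ ($X{\left(j,I \right)} = - 7 \frac{j + 1985}{I + j} = - 7 \frac{1985 + j}{I + j} = - \frac{7 \left(1985 + j\right)}{I + j}$)
$X{\left(-1509,2169 \right)} - -1358363 = \frac{7 \left(-1985 - -1509\right)}{2169 - 1509} - -1358363 = \frac{7 \left(-1985 + 1509\right)}{660} + 1358363 = 7 \cdot \frac{1}{660} \left(-476\right) + 1358363 = - \frac{833}{165} + 1358363 = \frac{224129062}{165}$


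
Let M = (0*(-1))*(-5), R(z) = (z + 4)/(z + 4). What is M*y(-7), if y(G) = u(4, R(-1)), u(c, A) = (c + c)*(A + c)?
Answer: 0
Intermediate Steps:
R(z) = 1 (R(z) = (4 + z)/(4 + z) = 1)
u(c, A) = 2*c*(A + c) (u(c, A) = (2*c)*(A + c) = 2*c*(A + c))
M = 0 (M = 0*(-5) = 0)
y(G) = 40 (y(G) = 2*4*(1 + 4) = 2*4*5 = 40)
M*y(-7) = 0*40 = 0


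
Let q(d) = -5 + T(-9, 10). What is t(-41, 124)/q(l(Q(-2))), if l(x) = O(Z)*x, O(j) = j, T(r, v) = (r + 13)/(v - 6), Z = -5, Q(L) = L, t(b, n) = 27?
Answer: -27/4 ≈ -6.7500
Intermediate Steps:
T(r, v) = (13 + r)/(-6 + v)
l(x) = -5*x
q(d) = -4 (q(d) = -5 + (13 - 9)/(-6 + 10) = -5 + 4/4 = -5 + (¼)*4 = -5 + 1 = -4)
t(-41, 124)/q(l(Q(-2))) = 27/(-4) = 27*(-¼) = -27/4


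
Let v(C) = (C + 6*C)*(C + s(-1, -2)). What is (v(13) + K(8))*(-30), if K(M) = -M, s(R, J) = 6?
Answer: -51630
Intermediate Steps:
v(C) = 7*C*(6 + C) (v(C) = (C + 6*C)*(C + 6) = (7*C)*(6 + C) = 7*C*(6 + C))
(v(13) + K(8))*(-30) = (7*13*(6 + 13) - 1*8)*(-30) = (7*13*19 - 8)*(-30) = (1729 - 8)*(-30) = 1721*(-30) = -51630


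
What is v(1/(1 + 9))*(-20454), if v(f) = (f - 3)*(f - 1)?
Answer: -2669247/50 ≈ -53385.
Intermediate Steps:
v(f) = (-1 + f)*(-3 + f) (v(f) = (-3 + f)*(-1 + f) = (-1 + f)*(-3 + f))
v(1/(1 + 9))*(-20454) = (3 + (1/(1 + 9))**2 - 4/(1 + 9))*(-20454) = (3 + (1/10)**2 - 4/10)*(-20454) = (3 + (1/10)**2 - 4*1/10)*(-20454) = (3 + 1/100 - 2/5)*(-20454) = (261/100)*(-20454) = -2669247/50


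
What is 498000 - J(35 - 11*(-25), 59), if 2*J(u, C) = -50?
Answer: 498025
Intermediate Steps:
J(u, C) = -25 (J(u, C) = (1/2)*(-50) = -25)
498000 - J(35 - 11*(-25), 59) = 498000 - 1*(-25) = 498000 + 25 = 498025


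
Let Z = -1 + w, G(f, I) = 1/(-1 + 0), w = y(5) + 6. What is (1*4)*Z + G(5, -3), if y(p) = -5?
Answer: -1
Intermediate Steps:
w = 1 (w = -5 + 6 = 1)
G(f, I) = -1 (G(f, I) = 1/(-1) = -1)
Z = 0 (Z = -1 + 1 = 0)
(1*4)*Z + G(5, -3) = (1*4)*0 - 1 = 4*0 - 1 = 0 - 1 = -1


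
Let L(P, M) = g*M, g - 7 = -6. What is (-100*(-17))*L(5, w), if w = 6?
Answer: 10200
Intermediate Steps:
g = 1 (g = 7 - 6 = 1)
L(P, M) = M (L(P, M) = 1*M = M)
(-100*(-17))*L(5, w) = -100*(-17)*6 = 1700*6 = 10200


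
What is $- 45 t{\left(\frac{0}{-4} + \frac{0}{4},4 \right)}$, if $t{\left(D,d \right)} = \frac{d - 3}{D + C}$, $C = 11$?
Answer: $- \frac{45}{11} \approx -4.0909$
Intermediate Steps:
$t{\left(D,d \right)} = \frac{-3 + d}{11 + D}$ ($t{\left(D,d \right)} = \frac{d - 3}{D + 11} = \frac{-3 + d}{11 + D}$)
$- 45 t{\left(\frac{0}{-4} + \frac{0}{4},4 \right)} = - 45 \frac{-3 + 4}{11 + \left(\frac{0}{-4} + \frac{0}{4}\right)} = - 45 \frac{1}{11 + \left(0 \left(- \frac{1}{4}\right) + 0 \cdot \frac{1}{4}\right)} 1 = - 45 \frac{1}{11 + \left(0 + 0\right)} 1 = - 45 \frac{1}{11 + 0} \cdot 1 = - 45 \cdot \frac{1}{11} \cdot 1 = \left(-45\right) \frac{1}{11} = - \frac{45}{11}$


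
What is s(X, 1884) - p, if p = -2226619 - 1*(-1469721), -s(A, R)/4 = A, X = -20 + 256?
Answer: 755954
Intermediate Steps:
X = 236
s(A, R) = -4*A
p = -756898 (p = -2226619 + 1469721 = -756898)
s(X, 1884) - p = -4*236 - 1*(-756898) = -944 + 756898 = 755954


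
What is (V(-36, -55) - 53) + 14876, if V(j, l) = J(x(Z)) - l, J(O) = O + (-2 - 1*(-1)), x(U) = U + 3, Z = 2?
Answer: 14882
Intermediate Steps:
x(U) = 3 + U
J(O) = -1 + O (J(O) = O + (-2 + 1) = O - 1 = -1 + O)
V(j, l) = 4 - l (V(j, l) = (-1 + (3 + 2)) - l = (-1 + 5) - l = 4 - l)
(V(-36, -55) - 53) + 14876 = ((4 - 1*(-55)) - 53) + 14876 = ((4 + 55) - 53) + 14876 = (59 - 53) + 14876 = 6 + 14876 = 14882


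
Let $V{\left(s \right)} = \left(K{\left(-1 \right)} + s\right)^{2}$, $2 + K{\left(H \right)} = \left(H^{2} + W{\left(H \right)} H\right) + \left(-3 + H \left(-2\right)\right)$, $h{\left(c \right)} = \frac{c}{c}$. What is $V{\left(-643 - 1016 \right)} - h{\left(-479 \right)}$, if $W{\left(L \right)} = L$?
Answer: $2755599$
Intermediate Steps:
$h{\left(c \right)} = 1$
$K{\left(H \right)} = -5 - 2 H + 2 H^{2}$ ($K{\left(H \right)} = -2 + \left(\left(H^{2} + H H\right) + \left(-3 + H \left(-2\right)\right)\right) = -2 - \left(3 - 2 H^{2} + 2 H\right) = -5 - 2 H + 2 H^{2}$)
$V{\left(s \right)} = \left(-1 + s\right)^{2}$ ($V{\left(s \right)} = \left(\left(-5 - -2 + 2 \left(-1\right)^{2}\right) + s\right)^{2} = \left(\left(-5 + 2 + 2 \cdot 1\right) + s\right)^{2} = \left(\left(-5 + 2 + 2\right) + s\right)^{2} = \left(-1 + s\right)^{2}$)
$V{\left(-643 - 1016 \right)} - h{\left(-479 \right)} = \left(-1 - 1659\right)^{2} - 1 = \left(-1660\right)^{2} - 1 = 2755600 - 1 = 2755599$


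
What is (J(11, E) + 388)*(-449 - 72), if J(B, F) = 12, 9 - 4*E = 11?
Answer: -208400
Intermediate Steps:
E = -½ (E = 9/4 - ¼*11 = 9/4 - 11/4 = -½ ≈ -0.50000)
(J(11, E) + 388)*(-449 - 72) = (12 + 388)*(-449 - 72) = 400*(-521) = -208400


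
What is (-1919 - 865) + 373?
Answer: -2411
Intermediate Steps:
(-1919 - 865) + 373 = -2784 + 373 = -2411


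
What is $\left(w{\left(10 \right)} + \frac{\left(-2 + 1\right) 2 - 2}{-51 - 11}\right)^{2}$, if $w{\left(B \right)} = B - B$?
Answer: $\frac{4}{961} \approx 0.0041623$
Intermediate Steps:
$w{\left(B \right)} = 0$
$\left(w{\left(10 \right)} + \frac{\left(-2 + 1\right) 2 - 2}{-51 - 11}\right)^{2} = \left(0 + \frac{\left(-2 + 1\right) 2 - 2}{-51 - 11}\right)^{2} = \left(0 + \frac{\left(-1\right) 2 - 2}{-62}\right)^{2} = \left(0 + \left(-2 - 2\right) \left(- \frac{1}{62}\right)\right)^{2} = \left(0 - - \frac{2}{31}\right)^{2} = \left(0 + \frac{2}{31}\right)^{2} = \left(\frac{2}{31}\right)^{2} = \frac{4}{961}$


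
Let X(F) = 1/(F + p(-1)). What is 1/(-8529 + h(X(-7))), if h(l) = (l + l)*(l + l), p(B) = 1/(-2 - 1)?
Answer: -121/1032000 ≈ -0.00011725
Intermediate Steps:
p(B) = -⅓ (p(B) = 1/(-3) = -⅓)
X(F) = 1/(-⅓ + F) (X(F) = 1/(F - ⅓) = 1/(-⅓ + F))
h(l) = 4*l² (h(l) = (2*l)*(2*l) = 4*l²)
1/(-8529 + h(X(-7))) = 1/(-8529 + 4*(3/(-1 + 3*(-7)))²) = 1/(-8529 + 4*(3/(-1 - 21))²) = 1/(-8529 + 4*(3/(-22))²) = 1/(-8529 + 4*(3*(-1/22))²) = 1/(-8529 + 4*(-3/22)²) = 1/(-8529 + 4*(9/484)) = 1/(-8529 + 9/121) = 1/(-1032000/121) = -121/1032000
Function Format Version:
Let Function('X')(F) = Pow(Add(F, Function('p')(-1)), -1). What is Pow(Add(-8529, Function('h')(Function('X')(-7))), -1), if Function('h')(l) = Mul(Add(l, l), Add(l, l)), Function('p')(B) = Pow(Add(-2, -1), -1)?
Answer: Rational(-121, 1032000) ≈ -0.00011725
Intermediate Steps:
Function('p')(B) = Rational(-1, 3) (Function('p')(B) = Pow(-3, -1) = Rational(-1, 3))
Function('X')(F) = Pow(Add(Rational(-1, 3), F), -1) (Function('X')(F) = Pow(Add(F, Rational(-1, 3)), -1) = Pow(Add(Rational(-1, 3), F), -1))
Function('h')(l) = Mul(4, Pow(l, 2)) (Function('h')(l) = Mul(Mul(2, l), Mul(2, l)) = Mul(4, Pow(l, 2)))
Pow(Add(-8529, Function('h')(Function('X')(-7))), -1) = Pow(Add(-8529, Mul(4, Pow(Mul(3, Pow(Add(-1, Mul(3, -7)), -1)), 2))), -1) = Pow(Add(-8529, Mul(4, Pow(Mul(3, Pow(Add(-1, -21), -1)), 2))), -1) = Pow(Add(-8529, Mul(4, Pow(Mul(3, Pow(-22, -1)), 2))), -1) = Pow(Add(-8529, Mul(4, Pow(Mul(3, Rational(-1, 22)), 2))), -1) = Pow(Add(-8529, Mul(4, Pow(Rational(-3, 22), 2))), -1) = Pow(Add(-8529, Mul(4, Rational(9, 484))), -1) = Pow(Add(-8529, Rational(9, 121)), -1) = Pow(Rational(-1032000, 121), -1) = Rational(-121, 1032000)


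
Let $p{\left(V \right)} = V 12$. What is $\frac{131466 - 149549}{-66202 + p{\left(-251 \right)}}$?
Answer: $\frac{18083}{69214} \approx 0.26126$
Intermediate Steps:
$p{\left(V \right)} = 12 V$
$\frac{131466 - 149549}{-66202 + p{\left(-251 \right)}} = \frac{131466 - 149549}{-66202 + 12 \left(-251\right)} = - \frac{18083}{-66202 - 3012} = - \frac{18083}{-69214} = \left(-18083\right) \left(- \frac{1}{69214}\right) = \frac{18083}{69214}$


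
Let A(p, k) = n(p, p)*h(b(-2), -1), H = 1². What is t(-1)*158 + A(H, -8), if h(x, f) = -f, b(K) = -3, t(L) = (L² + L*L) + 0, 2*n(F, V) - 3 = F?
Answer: 318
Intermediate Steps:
n(F, V) = 3/2 + F/2
t(L) = 2*L² (t(L) = (L² + L²) + 0 = 2*L² + 0 = 2*L²)
H = 1
A(p, k) = 3/2 + p/2 (A(p, k) = (3/2 + p/2)*(-1*(-1)) = (3/2 + p/2)*1 = 3/2 + p/2)
t(-1)*158 + A(H, -8) = (2*(-1)²)*158 + (3/2 + (½)*1) = (2*1)*158 + (3/2 + ½) = 2*158 + 2 = 316 + 2 = 318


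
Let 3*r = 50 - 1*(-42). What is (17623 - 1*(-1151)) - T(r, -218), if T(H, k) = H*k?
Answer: 76378/3 ≈ 25459.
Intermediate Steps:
r = 92/3 (r = (50 - 1*(-42))/3 = (50 + 42)/3 = (⅓)*92 = 92/3 ≈ 30.667)
(17623 - 1*(-1151)) - T(r, -218) = (17623 - 1*(-1151)) - 92*(-218)/3 = (17623 + 1151) - 1*(-20056/3) = 18774 + 20056/3 = 76378/3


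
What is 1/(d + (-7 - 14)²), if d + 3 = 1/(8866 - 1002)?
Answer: 7864/3444433 ≈ 0.0022831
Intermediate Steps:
d = -23591/7864 (d = -3 + 1/(8866 - 1002) = -3 + 1/7864 = -23591/7864 ≈ -2.9999)
1/(d + (-7 - 14)²) = 1/(-23591/7864 + (-7 - 14)²) = 1/(-23591/7864 + (-21)²) = 1/(-23591/7864 + 441) = 1/(3444433/7864) = 7864/3444433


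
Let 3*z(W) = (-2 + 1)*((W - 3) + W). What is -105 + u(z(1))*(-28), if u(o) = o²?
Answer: -973/9 ≈ -108.11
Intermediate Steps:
z(W) = 1 - 2*W/3 (z(W) = ((-2 + 1)*((W - 3) + W))/3 = (-((-3 + W) + W))/3 = (-(-3 + 2*W))/3 = (3 - 2*W)/3 = 1 - 2*W/3)
-105 + u(z(1))*(-28) = -105 + (1 - ⅔*1)²*(-28) = -105 + (1 - ⅔)²*(-28) = -105 + (⅓)²*(-28) = -105 + (⅑)*(-28) = -105 - 28/9 = -973/9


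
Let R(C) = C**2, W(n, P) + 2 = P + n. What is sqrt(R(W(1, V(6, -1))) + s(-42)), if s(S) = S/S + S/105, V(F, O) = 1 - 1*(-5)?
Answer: 8*sqrt(10)/5 ≈ 5.0596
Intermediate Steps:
V(F, O) = 6 (V(F, O) = 1 + 5 = 6)
W(n, P) = -2 + P + n (W(n, P) = -2 + (P + n) = -2 + P + n)
s(S) = 1 + S/105 (s(S) = 1 + S*(1/105) = 1 + S/105)
sqrt(R(W(1, V(6, -1))) + s(-42)) = sqrt((-2 + 6 + 1)**2 + (1 + (1/105)*(-42))) = sqrt(5**2 + (1 - 2/5)) = sqrt(25 + 3/5) = sqrt(128/5) = 8*sqrt(10)/5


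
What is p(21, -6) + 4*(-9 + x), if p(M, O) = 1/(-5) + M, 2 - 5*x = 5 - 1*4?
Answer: -72/5 ≈ -14.400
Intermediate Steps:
x = ⅕ (x = ⅖ - (5 - 1*4)/5 = ⅖ - (5 - 4)/5 = ⅖ - ⅕*1 = ⅖ - ⅕ = ⅕ ≈ 0.20000)
p(M, O) = -⅕ + M
p(21, -6) + 4*(-9 + x) = (-⅕ + 21) + 4*(-9 + ⅕) = 104/5 + 4*(-44/5) = 104/5 - 176/5 = -72/5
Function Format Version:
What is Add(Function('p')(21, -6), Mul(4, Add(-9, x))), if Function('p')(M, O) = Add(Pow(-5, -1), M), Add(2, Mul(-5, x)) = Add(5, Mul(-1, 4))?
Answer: Rational(-72, 5) ≈ -14.400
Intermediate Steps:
x = Rational(1, 5) (x = Add(Rational(2, 5), Mul(Rational(-1, 5), Add(5, Mul(-1, 4)))) = Add(Rational(2, 5), Mul(Rational(-1, 5), Add(5, -4))) = Add(Rational(2, 5), Mul(Rational(-1, 5), 1)) = Add(Rational(2, 5), Rational(-1, 5)) = Rational(1, 5) ≈ 0.20000)
Function('p')(M, O) = Add(Rational(-1, 5), M)
Add(Function('p')(21, -6), Mul(4, Add(-9, x))) = Add(Add(Rational(-1, 5), 21), Mul(4, Add(-9, Rational(1, 5)))) = Add(Rational(104, 5), Mul(4, Rational(-44, 5))) = Add(Rational(104, 5), Rational(-176, 5)) = Rational(-72, 5)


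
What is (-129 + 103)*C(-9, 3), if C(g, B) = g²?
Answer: -2106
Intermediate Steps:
(-129 + 103)*C(-9, 3) = (-129 + 103)*(-9)² = -26*81 = -2106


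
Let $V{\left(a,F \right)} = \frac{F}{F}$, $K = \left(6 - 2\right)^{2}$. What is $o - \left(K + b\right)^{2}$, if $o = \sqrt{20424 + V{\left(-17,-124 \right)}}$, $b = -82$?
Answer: $-4356 + 5 \sqrt{817} \approx -4213.1$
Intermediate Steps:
$K = 16$ ($K = 4^{2} = 16$)
$V{\left(a,F \right)} = 1$
$o = 5 \sqrt{817}$ ($o = \sqrt{20424 + 1} = \sqrt{20425} = 5 \sqrt{817} \approx 142.92$)
$o - \left(K + b\right)^{2} = 5 \sqrt{817} - \left(16 - 82\right)^{2} = 5 \sqrt{817} - \left(-66\right)^{2} = 5 \sqrt{817} - 4356 = -4356 + 5 \sqrt{817}$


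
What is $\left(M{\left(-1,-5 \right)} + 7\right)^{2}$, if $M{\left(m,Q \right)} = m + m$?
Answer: $25$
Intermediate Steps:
$M{\left(m,Q \right)} = 2 m$
$\left(M{\left(-1,-5 \right)} + 7\right)^{2} = \left(2 \left(-1\right) + 7\right)^{2} = \left(-2 + 7\right)^{2} = 5^{2} = 25$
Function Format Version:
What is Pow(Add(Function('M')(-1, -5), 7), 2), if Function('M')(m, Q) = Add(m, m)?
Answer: 25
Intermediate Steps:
Function('M')(m, Q) = Mul(2, m)
Pow(Add(Function('M')(-1, -5), 7), 2) = Pow(Add(Mul(2, -1), 7), 2) = Pow(Add(-2, 7), 2) = Pow(5, 2) = 25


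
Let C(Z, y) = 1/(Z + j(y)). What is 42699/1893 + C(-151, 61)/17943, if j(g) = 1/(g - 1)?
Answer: 771170671187/34188765649 ≈ 22.556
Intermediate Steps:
j(g) = 1/(-1 + g)
C(Z, y) = 1/(Z + 1/(-1 + y))
42699/1893 + C(-151, 61)/17943 = 42699/1893 + ((-1 + 61)/(1 - 151*(-1 + 61)))/17943 = 42699*(1/1893) + (60/(1 - 151*60))*(1/17943) = 14233/631 + (60/(1 - 9060))*(1/17943) = 14233/631 + (60/(-9059))*(1/17943) = 14233/631 - 1/9059*60*(1/17943) = 14233/631 - 60/9059*1/17943 = 14233/631 - 20/54181879 = 771170671187/34188765649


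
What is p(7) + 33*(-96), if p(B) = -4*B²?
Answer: -3364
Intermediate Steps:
p(7) + 33*(-96) = -4*7² + 33*(-96) = -4*49 - 3168 = -196 - 3168 = -3364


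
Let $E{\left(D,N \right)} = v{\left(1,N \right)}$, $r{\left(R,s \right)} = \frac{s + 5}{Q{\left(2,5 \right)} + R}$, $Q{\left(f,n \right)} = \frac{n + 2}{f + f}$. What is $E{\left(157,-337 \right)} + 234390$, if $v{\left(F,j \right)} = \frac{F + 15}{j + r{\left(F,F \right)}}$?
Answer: $\frac{863258194}{3683} \approx 2.3439 \cdot 10^{5}$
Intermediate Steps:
$Q{\left(f,n \right)} = \frac{2 + n}{2 f}$
$r{\left(R,s \right)} = \frac{5 + s}{\frac{7}{4} + R}$ ($r{\left(R,s \right)} = \frac{s + 5}{\frac{2 + 5}{2 \cdot 2} + R} = \frac{5 + s}{\frac{1}{2} \cdot \frac{1}{2} \cdot 7 + R} = \frac{5 + s}{\frac{7}{4} + R}$)
$v{\left(F,j \right)} = \frac{15 + F}{j + \frac{4 \left(5 + F\right)}{7 + 4 F}}$ ($v{\left(F,j \right)} = \frac{F + 15}{j + \frac{4 \left(5 + F\right)}{7 + 4 F}} = \frac{15 + F}{j + \frac{4 \left(5 + F\right)}{7 + 4 F}}$)
$E{\left(D,N \right)} = \frac{176}{24 + 11 N}$ ($E{\left(D,N \right)} = \frac{\left(7 + 4 \cdot 1\right) \left(15 + 1\right)}{20 + 4 \cdot 1 + N \left(7 + 4 \cdot 1\right)} = \frac{1}{20 + 4 + N \left(7 + 4\right)} \left(7 + 4\right) 16 = \frac{1}{20 + 4 + N 11} \cdot 11 \cdot 16 = \frac{1}{20 + 4 + 11 N} 11 \cdot 16 = \frac{1}{24 + 11 N} 11 \cdot 16 = \frac{176}{24 + 11 N}$)
$E{\left(157,-337 \right)} + 234390 = \frac{176}{24 + 11 \left(-337\right)} + 234390 = \frac{176}{24 - 3707} + 234390 = \frac{176}{-3683} + 234390 = 176 \left(- \frac{1}{3683}\right) + 234390 = - \frac{176}{3683} + 234390 = \frac{863258194}{3683}$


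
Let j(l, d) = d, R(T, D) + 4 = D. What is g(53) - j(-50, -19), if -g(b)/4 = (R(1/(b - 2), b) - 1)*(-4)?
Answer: 787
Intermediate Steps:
R(T, D) = -4 + D
g(b) = -80 + 16*b (g(b) = -4*((-4 + b) - 1)*(-4) = -4*(-5 + b)*(-4) = -4*(20 - 4*b) = -80 + 16*b)
g(53) - j(-50, -19) = (-80 + 16*53) - 1*(-19) = (-80 + 848) + 19 = 768 + 19 = 787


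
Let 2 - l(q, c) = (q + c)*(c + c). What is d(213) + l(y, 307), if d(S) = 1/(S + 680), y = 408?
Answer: -392034143/893 ≈ -4.3901e+5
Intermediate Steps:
l(q, c) = 2 - 2*c*(c + q) (l(q, c) = 2 - (q + c)*(c + c) = 2 - (c + q)*2*c = 2 - 2*c*(c + q))
d(S) = 1/(680 + S)
d(213) + l(y, 307) = 1/(680 + 213) + (2 - 2*307**2 - 2*307*408) = 1/893 + (2 - 2*94249 - 250512) = 1/893 + (2 - 188498 - 250512) = 1/893 - 439008 = -392034143/893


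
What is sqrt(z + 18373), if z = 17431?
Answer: 2*sqrt(8951) ≈ 189.22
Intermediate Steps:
sqrt(z + 18373) = sqrt(17431 + 18373) = sqrt(35804) = 2*sqrt(8951)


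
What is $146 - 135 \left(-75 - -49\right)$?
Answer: $3656$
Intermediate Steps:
$146 - 135 \left(-75 - -49\right) = 146 - 135 \left(-75 + 49\right) = 146 - -3510 = 146 + 3510 = 3656$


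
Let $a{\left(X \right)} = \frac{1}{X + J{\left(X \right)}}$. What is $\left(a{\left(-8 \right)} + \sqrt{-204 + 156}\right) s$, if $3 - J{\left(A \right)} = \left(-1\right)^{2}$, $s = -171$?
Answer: $\frac{57}{2} - 684 i \sqrt{3} \approx 28.5 - 1184.7 i$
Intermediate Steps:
$J{\left(A \right)} = 2$ ($J{\left(A \right)} = 3 - \left(-1\right)^{2} = 3 - 1 = 2$)
$a{\left(X \right)} = \frac{1}{2 + X}$ ($a{\left(X \right)} = \frac{1}{X + 2} = \frac{1}{2 + X}$)
$\left(a{\left(-8 \right)} + \sqrt{-204 + 156}\right) s = \left(\frac{1}{2 - 8} + \sqrt{-204 + 156}\right) \left(-171\right) = \left(\frac{1}{-6} + \sqrt{-48}\right) \left(-171\right) = \left(- \frac{1}{6} + 4 i \sqrt{3}\right) \left(-171\right) = \frac{57}{2} - 684 i \sqrt{3}$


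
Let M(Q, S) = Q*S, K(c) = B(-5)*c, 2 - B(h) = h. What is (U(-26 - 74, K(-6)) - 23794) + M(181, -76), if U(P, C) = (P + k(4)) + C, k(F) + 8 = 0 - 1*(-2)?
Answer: -37698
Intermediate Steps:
B(h) = 2 - h
k(F) = -6 (k(F) = -8 + (0 - 1*(-2)) = -8 + (0 + 2) = -8 + 2 = -6)
K(c) = 7*c (K(c) = (2 - 1*(-5))*c = (2 + 5)*c = 7*c)
U(P, C) = -6 + C + P (U(P, C) = (P - 6) + C = (-6 + P) + C = -6 + C + P)
(U(-26 - 74, K(-6)) - 23794) + M(181, -76) = ((-6 + 7*(-6) + (-26 - 74)) - 23794) + 181*(-76) = ((-6 - 42 - 100) - 23794) - 13756 = (-148 - 23794) - 13756 = -23942 - 13756 = -37698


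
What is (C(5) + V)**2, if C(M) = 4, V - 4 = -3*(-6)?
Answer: 676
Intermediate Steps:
V = 22 (V = 4 - 3*(-6) = 4 + 18 = 22)
(C(5) + V)**2 = (4 + 22)**2 = 26**2 = 676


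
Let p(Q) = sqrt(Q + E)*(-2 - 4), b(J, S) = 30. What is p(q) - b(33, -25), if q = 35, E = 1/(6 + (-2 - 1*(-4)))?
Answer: -30 - 3*sqrt(562)/2 ≈ -65.560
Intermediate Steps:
E = 1/8 (E = 1/(6 + (-2 + 4)) = 1/(6 + 2) = 1/8 ≈ 0.12500)
p(Q) = -6*sqrt(1/8 + Q) (p(Q) = sqrt(Q + 1/8)*(-2 - 4) = sqrt(1/8 + Q)*(-6) = -6*sqrt(1/8 + Q))
p(q) - b(33, -25) = -3*sqrt(2 + 16*35)/2 - 1*30 = -3*sqrt(2 + 560)/2 - 30 = -3*sqrt(562)/2 - 30 = -30 - 3*sqrt(562)/2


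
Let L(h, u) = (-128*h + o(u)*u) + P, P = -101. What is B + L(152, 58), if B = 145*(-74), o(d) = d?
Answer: -26923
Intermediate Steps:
L(h, u) = -101 + u² - 128*h (L(h, u) = (-128*h + u*u) - 101 = (-128*h + u²) - 101 = (u² - 128*h) - 101 = -101 + u² - 128*h)
B = -10730
B + L(152, 58) = -10730 + (-101 + 58² - 128*152) = -10730 + (-101 + 3364 - 19456) = -10730 - 16193 = -26923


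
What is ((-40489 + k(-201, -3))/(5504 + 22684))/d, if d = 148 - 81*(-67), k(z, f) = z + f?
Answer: -40693/157148100 ≈ -0.00025895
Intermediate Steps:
k(z, f) = f + z
d = 5575 (d = 148 + 5427 = 5575)
((-40489 + k(-201, -3))/(5504 + 22684))/d = ((-40489 + (-3 - 201))/(5504 + 22684))/5575 = ((-40489 - 204)/28188)*(1/5575) = -40693*1/28188*(1/5575) = -40693/28188*1/5575 = -40693/157148100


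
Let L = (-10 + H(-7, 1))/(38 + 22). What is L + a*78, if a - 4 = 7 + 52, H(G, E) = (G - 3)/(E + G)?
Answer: 176899/36 ≈ 4913.9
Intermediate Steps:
H(G, E) = (-3 + G)/(E + G)
a = 63 (a = 4 + (7 + 52) = 4 + 59 = 63)
L = -5/36 (L = (-10 + (-3 - 7)/(1 - 7))/(38 + 22) = (-10 - 10/(-6))/60 = (-10 - 1/6*(-10))*(1/60) = (-10 + 5/3)*(1/60) = -25/3*1/60 = -5/36 ≈ -0.13889)
L + a*78 = -5/36 + 63*78 = -5/36 + 4914 = 176899/36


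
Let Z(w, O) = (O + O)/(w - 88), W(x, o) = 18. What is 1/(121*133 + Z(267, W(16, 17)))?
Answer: 179/2880683 ≈ 6.2138e-5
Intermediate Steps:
Z(w, O) = 2*O/(-88 + w) (Z(w, O) = (2*O)/(-88 + w) = 2*O/(-88 + w))
1/(121*133 + Z(267, W(16, 17))) = 1/(121*133 + 2*18/(-88 + 267)) = 1/(16093 + 2*18/179) = 1/(16093 + 2*18*(1/179)) = 1/(16093 + 36/179) = 1/(2880683/179) = 179/2880683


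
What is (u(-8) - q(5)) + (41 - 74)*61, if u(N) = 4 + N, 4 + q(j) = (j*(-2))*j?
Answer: -1963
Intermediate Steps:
q(j) = -4 - 2*j**2 (q(j) = -4 + (j*(-2))*j = -4 + (-2*j)*j = -4 - 2*j**2)
(u(-8) - q(5)) + (41 - 74)*61 = ((4 - 8) - (-4 - 2*5**2)) + (41 - 74)*61 = (-4 - (-4 - 2*25)) - 33*61 = (-4 - (-4 - 50)) - 2013 = (-4 - 1*(-54)) - 2013 = (-4 + 54) - 2013 = 50 - 2013 = -1963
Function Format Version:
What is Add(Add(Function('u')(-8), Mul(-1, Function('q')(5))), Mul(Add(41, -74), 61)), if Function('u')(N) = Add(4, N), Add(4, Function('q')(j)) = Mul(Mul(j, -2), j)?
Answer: -1963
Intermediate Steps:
Function('q')(j) = Add(-4, Mul(-2, Pow(j, 2))) (Function('q')(j) = Add(-4, Mul(Mul(j, -2), j)) = Add(-4, Mul(Mul(-2, j), j)) = Add(-4, Mul(-2, Pow(j, 2))))
Add(Add(Function('u')(-8), Mul(-1, Function('q')(5))), Mul(Add(41, -74), 61)) = Add(Add(Add(4, -8), Mul(-1, Add(-4, Mul(-2, Pow(5, 2))))), Mul(Add(41, -74), 61)) = Add(Add(-4, Mul(-1, Add(-4, Mul(-2, 25)))), Mul(-33, 61)) = Add(Add(-4, Mul(-1, Add(-4, -50))), -2013) = Add(Add(-4, Mul(-1, -54)), -2013) = Add(Add(-4, 54), -2013) = Add(50, -2013) = -1963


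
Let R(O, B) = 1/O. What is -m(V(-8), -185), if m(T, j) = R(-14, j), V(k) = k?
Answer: 1/14 ≈ 0.071429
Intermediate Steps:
m(T, j) = -1/14 (m(T, j) = 1/(-14) = -1/14)
-m(V(-8), -185) = -1*(-1/14) = 1/14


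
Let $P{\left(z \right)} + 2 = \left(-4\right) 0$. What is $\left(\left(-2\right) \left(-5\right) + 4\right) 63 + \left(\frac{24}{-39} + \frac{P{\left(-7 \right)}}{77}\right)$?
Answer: $\frac{882240}{1001} \approx 881.36$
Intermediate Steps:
$P{\left(z \right)} = -2$ ($P{\left(z \right)} = -2 - 0 = -2 + 0 = -2$)
$\left(\left(-2\right) \left(-5\right) + 4\right) 63 + \left(\frac{24}{-39} + \frac{P{\left(-7 \right)}}{77}\right) = \left(\left(-2\right) \left(-5\right) + 4\right) 63 + \left(\frac{24}{-39} - \frac{2}{77}\right) = \left(10 + 4\right) 63 + \left(24 \left(- \frac{1}{39}\right) - \frac{2}{77}\right) = 14 \cdot 63 - \frac{642}{1001} = 882 - \frac{642}{1001} = \frac{882240}{1001}$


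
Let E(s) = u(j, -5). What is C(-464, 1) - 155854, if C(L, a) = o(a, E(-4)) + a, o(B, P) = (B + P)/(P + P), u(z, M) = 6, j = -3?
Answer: -1870229/12 ≈ -1.5585e+5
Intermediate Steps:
E(s) = 6
o(B, P) = (B + P)/(2*P) (o(B, P) = (B + P)/((2*P)) = (B + P)*(1/(2*P)) = (B + P)/(2*P))
C(L, a) = 1/2 + 13*a/12 (C(L, a) = (1/2)*(a + 6)/6 + a = (1/2)*(1/6)*(6 + a) + a = (1/2 + a/12) + a = 1/2 + 13*a/12)
C(-464, 1) - 155854 = (1/2 + (13/12)*1) - 155854 = (1/2 + 13/12) - 155854 = 19/12 - 155854 = -1870229/12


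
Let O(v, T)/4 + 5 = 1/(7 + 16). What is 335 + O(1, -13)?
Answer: 7249/23 ≈ 315.17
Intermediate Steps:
O(v, T) = -456/23 (O(v, T) = -20 + 4/(7 + 16) = -20 + 4/23 = -456/23)
335 + O(1, -13) = 335 - 456/23 = 7249/23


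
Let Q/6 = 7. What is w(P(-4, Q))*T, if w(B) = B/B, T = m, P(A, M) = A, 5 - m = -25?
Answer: 30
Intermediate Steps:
Q = 42 (Q = 6*7 = 42)
m = 30 (m = 5 - 1*(-25) = 5 + 25 = 30)
T = 30
w(B) = 1
w(P(-4, Q))*T = 1*30 = 30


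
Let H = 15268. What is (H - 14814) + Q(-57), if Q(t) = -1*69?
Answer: 385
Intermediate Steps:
Q(t) = -69
(H - 14814) + Q(-57) = (15268 - 14814) - 69 = 454 - 69 = 385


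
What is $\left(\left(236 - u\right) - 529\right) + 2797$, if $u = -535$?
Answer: $3039$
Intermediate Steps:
$\left(\left(236 - u\right) - 529\right) + 2797 = \left(\left(236 - -535\right) - 529\right) + 2797 = \left(\left(236 + 535\right) - 529\right) + 2797 = \left(771 - 529\right) + 2797 = 242 + 2797 = 3039$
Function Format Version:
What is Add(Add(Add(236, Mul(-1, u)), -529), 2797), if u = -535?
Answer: 3039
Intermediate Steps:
Add(Add(Add(236, Mul(-1, u)), -529), 2797) = Add(Add(Add(236, Mul(-1, -535)), -529), 2797) = Add(Add(Add(236, 535), -529), 2797) = Add(Add(771, -529), 2797) = Add(242, 2797) = 3039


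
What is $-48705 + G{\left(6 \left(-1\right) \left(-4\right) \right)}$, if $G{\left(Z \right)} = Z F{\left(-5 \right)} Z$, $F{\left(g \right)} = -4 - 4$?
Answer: $-53313$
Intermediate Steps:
$F{\left(g \right)} = -8$ ($F{\left(g \right)} = -4 - 4 = -8$)
$G{\left(Z \right)} = - 8 Z^{2}$ ($G{\left(Z \right)} = Z \left(-8\right) Z = - 8 Z Z = - 8 Z^{2}$)
$-48705 + G{\left(6 \left(-1\right) \left(-4\right) \right)} = -48705 - 8 \left(6 \left(-1\right) \left(-4\right)\right)^{2} = -48705 - 8 \left(\left(-6\right) \left(-4\right)\right)^{2} = -48705 - 8 \cdot 24^{2} = -48705 - 4608 = -53313$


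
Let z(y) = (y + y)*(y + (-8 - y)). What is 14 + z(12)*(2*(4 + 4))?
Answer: -3058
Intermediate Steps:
z(y) = -16*y (z(y) = (2*y)*(-8) = -16*y)
14 + z(12)*(2*(4 + 4)) = 14 + (-16*12)*(2*(4 + 4)) = 14 - 384*8 = 14 - 192*16 = 14 - 3072 = -3058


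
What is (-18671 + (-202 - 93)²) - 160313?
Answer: -91959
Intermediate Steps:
(-18671 + (-202 - 93)²) - 160313 = (-18671 + (-295)²) - 160313 = (-18671 + 87025) - 160313 = 68354 - 160313 = -91959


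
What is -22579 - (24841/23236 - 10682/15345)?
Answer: -8050820385373/356556420 ≈ -22579.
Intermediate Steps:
-22579 - (24841/23236 - 10682/15345) = -22579 - 1*132978193/356556420 = -22579 - 132978193/356556420 = -8050820385373/356556420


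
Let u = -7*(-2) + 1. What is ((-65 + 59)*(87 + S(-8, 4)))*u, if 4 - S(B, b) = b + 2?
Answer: -7650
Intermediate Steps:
S(B, b) = 2 - b (S(B, b) = 4 - (b + 2) = 4 - (2 + b) = 4 + (-2 - b) = 2 - b)
u = 15 (u = 14 + 1 = 15)
((-65 + 59)*(87 + S(-8, 4)))*u = ((-65 + 59)*(87 + (2 - 1*4)))*15 = -6*(87 + (2 - 4))*15 = -6*(87 - 2)*15 = -6*85*15 = -510*15 = -7650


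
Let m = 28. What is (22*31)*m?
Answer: 19096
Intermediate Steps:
(22*31)*m = (22*31)*28 = 682*28 = 19096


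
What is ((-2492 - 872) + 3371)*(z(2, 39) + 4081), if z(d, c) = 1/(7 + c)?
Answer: 1314089/46 ≈ 28567.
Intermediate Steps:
((-2492 - 872) + 3371)*(z(2, 39) + 4081) = ((-2492 - 872) + 3371)*(1/(7 + 39) + 4081) = (-3364 + 3371)*(1/46 + 4081) = 7*(1/46 + 4081) = 7*(187727/46) = 1314089/46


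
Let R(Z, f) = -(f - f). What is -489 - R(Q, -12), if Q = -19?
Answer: -489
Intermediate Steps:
R(Z, f) = 0 (R(Z, f) = -1*0 = 0)
-489 - R(Q, -12) = -489 - 1*0 = -489 + 0 = -489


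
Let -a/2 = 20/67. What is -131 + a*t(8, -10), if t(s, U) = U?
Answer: -8377/67 ≈ -125.03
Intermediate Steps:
a = -40/67 ≈ -0.59702
-131 + a*t(8, -10) = -131 - 40/67*(-10) = -131 + 400/67 = -8377/67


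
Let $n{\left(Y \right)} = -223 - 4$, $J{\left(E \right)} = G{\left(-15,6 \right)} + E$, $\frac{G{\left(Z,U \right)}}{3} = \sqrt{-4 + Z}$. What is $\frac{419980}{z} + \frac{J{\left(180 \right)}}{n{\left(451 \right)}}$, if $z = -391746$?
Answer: $- \frac{82924870}{44463171} - \frac{3 i \sqrt{19}}{227} \approx -1.865 - 0.057607 i$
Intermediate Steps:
$G{\left(Z,U \right)} = 3 \sqrt{-4 + Z}$
$J{\left(E \right)} = E + 3 i \sqrt{19}$ ($J{\left(E \right)} = 3 \sqrt{-4 - 15} + E = 3 \sqrt{-19} + E = 3 i \sqrt{19} + E = E + 3 i \sqrt{19}$)
$n{\left(Y \right)} = -227$ ($n{\left(Y \right)} = -223 - 4 = -227$)
$\frac{419980}{z} + \frac{J{\left(180 \right)}}{n{\left(451 \right)}} = \frac{419980}{-391746} + \frac{180 + 3 i \sqrt{19}}{-227} = 419980 \left(- \frac{1}{391746}\right) + \left(180 + 3 i \sqrt{19}\right) \left(- \frac{1}{227}\right) = - \frac{209990}{195873} - \left(\frac{180}{227} + \frac{3 i \sqrt{19}}{227}\right) = - \frac{82924870}{44463171} - \frac{3 i \sqrt{19}}{227}$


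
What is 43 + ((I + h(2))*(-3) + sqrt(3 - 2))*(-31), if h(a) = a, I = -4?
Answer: -174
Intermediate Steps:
43 + ((I + h(2))*(-3) + sqrt(3 - 2))*(-31) = 43 + ((-4 + 2)*(-3) + sqrt(3 - 2))*(-31) = 43 + (-2*(-3) + sqrt(1))*(-31) = 43 + (6 + 1)*(-31) = 43 + 7*(-31) = 43 - 217 = -174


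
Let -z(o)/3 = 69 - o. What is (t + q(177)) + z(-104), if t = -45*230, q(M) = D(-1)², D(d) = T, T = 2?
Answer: -10865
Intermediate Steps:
D(d) = 2
z(o) = -207 + 3*o (z(o) = -3*(69 - o) = -207 + 3*o)
q(M) = 4 (q(M) = 2² = 4)
t = -10350
(t + q(177)) + z(-104) = (-10350 + 4) + (-207 + 3*(-104)) = -10346 + (-207 - 312) = -10346 - 519 = -10865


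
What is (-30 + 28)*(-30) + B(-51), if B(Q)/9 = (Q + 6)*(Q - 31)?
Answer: 33270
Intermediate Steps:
B(Q) = 9*(-31 + Q)*(6 + Q) (B(Q) = 9*((Q + 6)*(Q - 31)) = 9*((6 + Q)*(-31 + Q)) = 9*((-31 + Q)*(6 + Q)) = 9*(-31 + Q)*(6 + Q))
(-30 + 28)*(-30) + B(-51) = (-30 + 28)*(-30) + (-1674 - 225*(-51) + 9*(-51)²) = -2*(-30) + (-1674 + 11475 + 9*2601) = 60 + (-1674 + 11475 + 23409) = 60 + 33210 = 33270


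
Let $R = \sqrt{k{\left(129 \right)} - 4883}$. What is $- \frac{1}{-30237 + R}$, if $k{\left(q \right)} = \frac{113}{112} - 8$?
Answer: $\frac{3386544}{102399478607} + \frac{4 i \sqrt{3833753}}{102399478607} \approx 3.3072 \cdot 10^{-5} + 7.6485 \cdot 10^{-8} i$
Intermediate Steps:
$k{\left(q \right)} = - \frac{783}{112}$ ($k{\left(q \right)} = 113 \cdot \frac{1}{112} - 8 = \frac{113}{112} - 8 = - \frac{783}{112}$)
$R = \frac{i \sqrt{3833753}}{28}$ ($R = \sqrt{- \frac{783}{112} - 4883} = \sqrt{- \frac{547679}{112}} = \frac{i \sqrt{3833753}}{28} \approx 69.928 i$)
$- \frac{1}{-30237 + R} = - \frac{1}{-30237 + \frac{i \sqrt{3833753}}{28}}$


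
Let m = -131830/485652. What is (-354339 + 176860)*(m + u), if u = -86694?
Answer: 3736221026636161/242826 ≈ 1.5386e+10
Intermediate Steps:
m = -65915/242826 (m = -131830*1/485652 = -65915/242826 ≈ -0.27145)
(-354339 + 176860)*(m + u) = (-354339 + 176860)*(-65915/242826 - 86694) = -177479*(-21051623159/242826) = 3736221026636161/242826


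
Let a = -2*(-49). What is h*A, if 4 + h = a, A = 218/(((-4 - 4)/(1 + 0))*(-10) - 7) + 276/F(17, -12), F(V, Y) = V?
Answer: 2242276/1241 ≈ 1806.8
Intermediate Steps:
A = 23854/1241 (A = 218/(((-4 - 4)/(1 + 0))*(-10) - 7) + 276/17 = 218/(-8/1*(-10) - 7) + 276*(1/17) = 218/(-8*1*(-10) - 7) + 276/17 = 218/(-8*(-10) - 7) + 276/17 = 218/(80 - 7) + 276/17 = 218/73 + 276/17 = 23854/1241 ≈ 19.222)
a = 98
h = 94 (h = -4 + 98 = 94)
h*A = 94*(23854/1241) = 2242276/1241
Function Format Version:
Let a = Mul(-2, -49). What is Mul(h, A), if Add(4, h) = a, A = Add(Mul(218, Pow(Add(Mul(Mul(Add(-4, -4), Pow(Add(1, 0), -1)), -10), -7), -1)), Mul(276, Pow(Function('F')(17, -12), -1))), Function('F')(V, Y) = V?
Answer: Rational(2242276, 1241) ≈ 1806.8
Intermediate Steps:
A = Rational(23854, 1241) (A = Add(Mul(218, Pow(Add(Mul(Mul(Add(-4, -4), Pow(Add(1, 0), -1)), -10), -7), -1)), Mul(276, Pow(17, -1))) = Add(Mul(218, Pow(Add(Mul(Mul(-8, Pow(1, -1)), -10), -7), -1)), Mul(276, Rational(1, 17))) = Add(Mul(218, Pow(Add(Mul(Mul(-8, 1), -10), -7), -1)), Rational(276, 17)) = Add(Mul(218, Pow(Add(Mul(-8, -10), -7), -1)), Rational(276, 17)) = Add(Mul(218, Pow(Add(80, -7), -1)), Rational(276, 17)) = Add(Mul(218, Pow(73, -1)), Rational(276, 17)) = Add(Mul(218, Rational(1, 73)), Rational(276, 17)) = Add(Rational(218, 73), Rational(276, 17)) = Rational(23854, 1241) ≈ 19.222)
a = 98
h = 94 (h = Add(-4, 98) = 94)
Mul(h, A) = Mul(94, Rational(23854, 1241)) = Rational(2242276, 1241)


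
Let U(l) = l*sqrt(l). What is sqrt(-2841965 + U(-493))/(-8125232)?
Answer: -sqrt(-2841965 - 493*I*sqrt(493))/8125232 ≈ -3.9957e-7 + 0.00020748*I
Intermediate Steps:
U(l) = l**(3/2)
sqrt(-2841965 + U(-493))/(-8125232) = sqrt(-2841965 + (-493)**(3/2))/(-8125232) = sqrt(-2841965 - 493*I*sqrt(493))*(-1/8125232) = -sqrt(-2841965 - 493*I*sqrt(493))/8125232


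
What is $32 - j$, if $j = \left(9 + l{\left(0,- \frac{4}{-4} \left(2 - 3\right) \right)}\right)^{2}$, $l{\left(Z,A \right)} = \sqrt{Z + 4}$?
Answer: $-89$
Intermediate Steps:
$l{\left(Z,A \right)} = \sqrt{4 + Z}$
$j = 121$ ($j = \left(9 + \sqrt{4 + 0}\right)^{2} = \left(9 + \sqrt{4}\right)^{2} = \left(9 + 2\right)^{2} = 11^{2} = 121$)
$32 - j = 32 - 121 = -89$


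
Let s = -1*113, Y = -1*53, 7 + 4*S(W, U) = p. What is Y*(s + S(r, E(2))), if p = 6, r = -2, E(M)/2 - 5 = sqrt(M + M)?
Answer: 24009/4 ≈ 6002.3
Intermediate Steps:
E(M) = 10 + 2*sqrt(2)*sqrt(M) (E(M) = 10 + 2*sqrt(M + M) = 10 + 2*sqrt(2*M) = 10 + 2*(sqrt(2)*sqrt(M)) = 10 + 2*sqrt(2)*sqrt(M))
S(W, U) = -1/4 (S(W, U) = -7/4 + (1/4)*6 = -7/4 + 3/2 = -1/4)
Y = -53
s = -113
Y*(s + S(r, E(2))) = -53*(-113 - 1/4) = -53*(-453/4) = 24009/4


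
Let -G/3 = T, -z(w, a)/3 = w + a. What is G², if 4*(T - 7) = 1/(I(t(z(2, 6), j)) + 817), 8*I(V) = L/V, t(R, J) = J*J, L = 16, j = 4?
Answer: 2094069121/4748041 ≈ 441.04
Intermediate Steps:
z(w, a) = -3*a - 3*w (z(w, a) = -3*(w + a) = -3*(a + w) = -3*a - 3*w)
t(R, J) = J²
I(V) = 2/V (I(V) = (16/V)/8 = 2/V)
T = 45761/6537 (T = 7 + 1/(4*(2/(4²) + 817)) = 7 + 1/(4*(2/16 + 817)) = 7 + 1/(4*(2*(1/16) + 817)) = 7 + 1/(4*(⅛ + 817)) = 7 + 1/(4*(6537/8)) = 7 + (¼)*(8/6537) = 7 + 2/6537 = 45761/6537 ≈ 7.0003)
G = -45761/2179 (G = -3*45761/6537 = -45761/2179 ≈ -21.001)
G² = (-45761/2179)² = 2094069121/4748041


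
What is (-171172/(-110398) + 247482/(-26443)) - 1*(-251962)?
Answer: 367759180123714/1459627157 ≈ 2.5195e+5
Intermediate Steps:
(-171172/(-110398) + 247482/(-26443)) - 1*(-251962) = (-171172*(-1/110398) + 247482*(-1/26443)) + 251962 = (85586/55199 - 247482/26443) + 251962 = -11397608320/1459627157 + 251962 = 367759180123714/1459627157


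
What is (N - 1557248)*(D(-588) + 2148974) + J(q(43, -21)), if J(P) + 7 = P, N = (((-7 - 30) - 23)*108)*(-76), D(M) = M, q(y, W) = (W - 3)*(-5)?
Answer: -2287532664335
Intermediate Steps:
q(y, W) = 15 - 5*W (q(y, W) = (-3 + W)*(-5) = 15 - 5*W)
N = 492480 (N = ((-37 - 23)*108)*(-76) = -60*108*(-76) = -6480*(-76) = 492480)
J(P) = -7 + P
(N - 1557248)*(D(-588) + 2148974) + J(q(43, -21)) = (492480 - 1557248)*(-588 + 2148974) + (-7 + (15 - 5*(-21))) = -1064768*2148386 + (-7 + (15 + 105)) = -2287532664448 + (-7 + 120) = -2287532664448 + 113 = -2287532664335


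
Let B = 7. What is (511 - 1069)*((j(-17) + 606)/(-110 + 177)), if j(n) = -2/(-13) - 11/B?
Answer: -30699486/6097 ≈ -5035.2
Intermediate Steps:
j(n) = -129/91 (j(n) = -2/(-13) - 11/7 = -2*(-1/13) - 11*⅐ = 2/13 - 11/7 = -129/91)
(511 - 1069)*((j(-17) + 606)/(-110 + 177)) = (511 - 1069)*((-129/91 + 606)/(-110 + 177)) = -30699486/(91*67) = -558*55017/6097 = -30699486/6097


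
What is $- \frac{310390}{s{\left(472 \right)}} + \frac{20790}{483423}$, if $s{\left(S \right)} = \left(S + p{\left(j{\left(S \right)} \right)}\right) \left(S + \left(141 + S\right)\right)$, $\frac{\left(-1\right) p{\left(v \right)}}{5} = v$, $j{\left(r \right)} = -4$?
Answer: $- \frac{4631718239}{8602028862} \approx -0.53844$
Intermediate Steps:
$p{\left(v \right)} = - 5 v$
$s{\left(S \right)} = \left(20 + S\right) \left(141 + 2 S\right)$ ($s{\left(S \right)} = \left(S - -20\right) \left(S + \left(141 + S\right)\right) = \left(S + 20\right) \left(141 + 2 S\right) = \left(20 + S\right) \left(141 + 2 S\right)$)
$- \frac{310390}{s{\left(472 \right)}} + \frac{20790}{483423} = - \frac{310390}{2820 + 2 \cdot 472^{2} + 181 \cdot 472} + \frac{20790}{483423} = - \frac{310390}{2820 + 2 \cdot 222784 + 85432} + 20790 \cdot \frac{1}{483423} = - \frac{310390}{2820 + 445568 + 85432} + \frac{6930}{161141} = - \frac{310390}{533820} + \frac{6930}{161141} = \left(-310390\right) \frac{1}{533820} + \frac{6930}{161141} = - \frac{31039}{53382} + \frac{6930}{161141} = - \frac{4631718239}{8602028862}$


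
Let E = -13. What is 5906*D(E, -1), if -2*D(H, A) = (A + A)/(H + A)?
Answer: -2953/7 ≈ -421.86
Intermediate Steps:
D(H, A) = -A/(A + H) (D(H, A) = -(A + A)/(2*(H + A)) = -2*A/(2*(A + H)) = -A/(A + H))
5906*D(E, -1) = 5906*(-1*(-1)/(-1 - 13)) = 5906*(-1*(-1)/(-14)) = 5906*(-1*(-1)*(-1/14)) = 5906*(-1/14) = -2953/7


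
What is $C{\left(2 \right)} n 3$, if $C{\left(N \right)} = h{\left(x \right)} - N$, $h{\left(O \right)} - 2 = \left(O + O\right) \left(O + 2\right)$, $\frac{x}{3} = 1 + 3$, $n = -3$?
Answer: $-3024$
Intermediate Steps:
$x = 12$ ($x = 3 \left(1 + 3\right) = 3 \cdot 4 = 12$)
$h{\left(O \right)} = 2 + 2 O \left(2 + O\right)$ ($h{\left(O \right)} = 2 + \left(O + O\right) \left(O + 2\right) = 2 + 2 O \left(2 + O\right)$)
$C{\left(N \right)} = 338 - N$ ($C{\left(N \right)} = \left(2 + 2 \cdot 12^{2} + 4 \cdot 12\right) - N = \left(2 + 2 \cdot 144 + 48\right) - N = \left(2 + 288 + 48\right) - N = 338 - N$)
$C{\left(2 \right)} n 3 = \left(338 - 2\right) \left(-3\right) 3 = 336 \left(-3\right) 3 = \left(-1008\right) 3 = -3024$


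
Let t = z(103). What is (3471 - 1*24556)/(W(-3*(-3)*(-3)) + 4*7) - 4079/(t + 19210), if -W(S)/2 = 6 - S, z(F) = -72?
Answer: 100842432/181811 ≈ 554.66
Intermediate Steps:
t = -72
W(S) = -12 + 2*S (W(S) = -2*(6 - S) = -12 + 2*S)
(3471 - 1*24556)/(W(-3*(-3)*(-3)) + 4*7) - 4079/(t + 19210) = (3471 - 1*24556)/((-12 + 2*(-3*(-3)*(-3))) + 4*7) - 4079/(-72 + 19210) = (3471 - 24556)/((-12 + 2*(9*(-3))) + 28) - 4079/19138 = -21085/((-12 + 2*(-27)) + 28) - 4079*1/19138 = -21085/((-12 - 54) + 28) - 4079/19138 = -21085/(-66 + 28) - 4079/19138 = -21085/(-38) - 4079/19138 = -21085*(-1/38) - 4079/19138 = 21085/38 - 4079/19138 = 100842432/181811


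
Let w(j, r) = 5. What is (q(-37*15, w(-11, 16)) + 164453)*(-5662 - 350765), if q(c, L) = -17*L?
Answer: -58585193136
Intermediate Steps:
(q(-37*15, w(-11, 16)) + 164453)*(-5662 - 350765) = (-17*5 + 164453)*(-5662 - 350765) = (-85 + 164453)*(-356427) = 164368*(-356427) = -58585193136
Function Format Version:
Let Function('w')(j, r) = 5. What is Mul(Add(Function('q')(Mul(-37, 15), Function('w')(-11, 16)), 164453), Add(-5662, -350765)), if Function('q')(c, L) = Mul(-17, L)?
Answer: -58585193136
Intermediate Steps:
Mul(Add(Function('q')(Mul(-37, 15), Function('w')(-11, 16)), 164453), Add(-5662, -350765)) = Mul(Add(Mul(-17, 5), 164453), Add(-5662, -350765)) = Mul(Add(-85, 164453), -356427) = Mul(164368, -356427) = -58585193136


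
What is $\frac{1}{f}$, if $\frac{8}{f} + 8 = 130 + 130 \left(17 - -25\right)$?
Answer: $\frac{2791}{4} \approx 697.75$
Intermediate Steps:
$f = \frac{4}{2791}$ ($f = \frac{8}{-8 + \left(130 + 130 \left(17 - -25\right)\right)} = \frac{8}{-8 + \left(130 + 130 \left(17 + 25\right)\right)} = \frac{8}{-8 + \left(130 + 130 \cdot 42\right)} = \frac{8}{-8 + \left(130 + 5460\right)} = \frac{8}{-8 + 5590} = \frac{8}{5582} = 8 \cdot \frac{1}{5582} = \frac{4}{2791} \approx 0.0014332$)
$\frac{1}{f} = \frac{1}{\frac{4}{2791}} = \frac{2791}{4}$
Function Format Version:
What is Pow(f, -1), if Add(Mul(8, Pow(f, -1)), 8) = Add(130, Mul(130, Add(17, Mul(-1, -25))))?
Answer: Rational(2791, 4) ≈ 697.75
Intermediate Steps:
f = Rational(4, 2791) (f = Mul(8, Pow(Add(-8, Add(130, Mul(130, Add(17, Mul(-1, -25))))), -1)) = Mul(8, Pow(Add(-8, Add(130, Mul(130, Add(17, 25)))), -1)) = Mul(8, Pow(Add(-8, Add(130, Mul(130, 42))), -1)) = Mul(8, Pow(Add(-8, Add(130, 5460)), -1)) = Mul(8, Pow(Add(-8, 5590), -1)) = Mul(8, Pow(5582, -1)) = Mul(8, Rational(1, 5582)) = Rational(4, 2791) ≈ 0.0014332)
Pow(f, -1) = Pow(Rational(4, 2791), -1) = Rational(2791, 4)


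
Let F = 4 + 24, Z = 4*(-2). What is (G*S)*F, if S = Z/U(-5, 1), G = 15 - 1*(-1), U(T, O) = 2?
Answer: -1792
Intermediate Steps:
Z = -8
F = 28
G = 16 (G = 15 + 1 = 16)
S = -4 (S = -8/2 = -8*1/2 = -4)
(G*S)*F = (16*(-4))*28 = -64*28 = -1792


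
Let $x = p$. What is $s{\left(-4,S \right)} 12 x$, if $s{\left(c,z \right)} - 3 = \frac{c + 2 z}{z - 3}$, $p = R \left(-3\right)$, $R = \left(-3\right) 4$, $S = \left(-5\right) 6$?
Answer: $\frac{23472}{11} \approx 2133.8$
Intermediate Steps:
$S = -30$
$R = -12$
$p = 36$ ($p = \left(-12\right) \left(-3\right) = 36$)
$s{\left(c,z \right)} = 3 + \frac{c + 2 z}{-3 + z}$ ($s{\left(c,z \right)} = 3 + \frac{c + 2 z}{z - 3} = 3 + \frac{c + 2 z}{-3 + z}$)
$x = 36$
$s{\left(-4,S \right)} 12 x = \frac{-9 - 4 + 5 \left(-30\right)}{-3 - 30} \cdot 12 \cdot 36 = \frac{-9 - 4 - 150}{-33} \cdot 12 \cdot 36 = \left(- \frac{1}{33}\right) \left(-163\right) 12 \cdot 36 = \frac{163}{33} \cdot 12 \cdot 36 = \frac{652}{11} \cdot 36 = \frac{23472}{11}$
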